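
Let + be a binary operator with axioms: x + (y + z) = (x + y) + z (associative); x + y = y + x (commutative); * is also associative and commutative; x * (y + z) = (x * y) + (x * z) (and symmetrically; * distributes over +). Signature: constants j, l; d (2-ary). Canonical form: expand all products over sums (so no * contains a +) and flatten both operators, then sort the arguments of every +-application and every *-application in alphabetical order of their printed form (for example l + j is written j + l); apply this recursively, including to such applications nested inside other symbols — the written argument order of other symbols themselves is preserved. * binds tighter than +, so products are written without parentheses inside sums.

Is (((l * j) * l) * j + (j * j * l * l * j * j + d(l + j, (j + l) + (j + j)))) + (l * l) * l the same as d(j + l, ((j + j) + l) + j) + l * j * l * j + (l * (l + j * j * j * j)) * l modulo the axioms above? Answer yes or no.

Left:  (((l * j) * l) * j + (j * j * l * l * j * j + d(l + j, (j + l) + (j + j)))) + (l * l) * l
  Flatten:  j * j * l * l + j * j * j * j * l * l + d(j + l, j + j + j + l) + l * l * l
  Sort:  d(j + l, j + j + j + l) + j * j * j * j * l * l + j * j * l * l + l * l * l
Right:  d(j + l, ((j + j) + l) + j) + l * j * l * j + (l * (l + j * j * j * j)) * l
  Expand:  d(j + l, j + j + j + l) + j * j * l * l + l * l * l + j * j * j * j * l * l
  Sort arguments:  d(j + l, j + j + j + l) + j * j * j * j * l * l + j * j * l * l + l * l * l

Answer: yes — both canonical forms are d(j + l, j + j + j + l) + j * j * j * j * l * l + j * j * l * l + l * l * l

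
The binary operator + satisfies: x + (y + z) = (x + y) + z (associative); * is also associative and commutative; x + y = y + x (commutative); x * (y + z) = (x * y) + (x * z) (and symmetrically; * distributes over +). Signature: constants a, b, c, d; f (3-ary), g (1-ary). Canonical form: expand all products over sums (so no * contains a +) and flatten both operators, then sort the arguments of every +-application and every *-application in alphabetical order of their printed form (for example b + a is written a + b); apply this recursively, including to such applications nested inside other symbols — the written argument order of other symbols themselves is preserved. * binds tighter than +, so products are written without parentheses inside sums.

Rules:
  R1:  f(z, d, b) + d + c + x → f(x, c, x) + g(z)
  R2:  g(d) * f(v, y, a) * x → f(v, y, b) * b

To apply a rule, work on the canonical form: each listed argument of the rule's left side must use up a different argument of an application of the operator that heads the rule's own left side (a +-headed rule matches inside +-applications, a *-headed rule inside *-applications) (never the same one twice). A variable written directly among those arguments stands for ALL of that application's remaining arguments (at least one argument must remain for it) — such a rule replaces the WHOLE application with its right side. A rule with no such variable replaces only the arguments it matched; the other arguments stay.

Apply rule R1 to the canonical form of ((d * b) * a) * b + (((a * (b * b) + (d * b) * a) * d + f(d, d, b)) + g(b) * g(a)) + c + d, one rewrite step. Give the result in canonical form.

Answer: f(a * b * b * d + a * b * b * d + a * b * d * d + g(a) * g(b), c, a * b * b * d + a * b * b * d + a * b * d * d + g(a) * g(b)) + g(d)

Derivation:
Canonical form:  a * b * b * d + a * b * b * d + a * b * d * d + c + d + f(d, d, b) + g(a) * g(b)
Match R1:  consume c, d, f(d, d, b);  x := a * b * b * d + a * b * b * d + a * b * d * d + g(a) * g(b), z := d
Every leftover argument binds to the variable; the entire application is replaced.
New term:  f(a * b * b * d + a * b * b * d + a * b * d * d + g(a) * g(b), c, a * b * b * d + a * b * b * d + a * b * d * d + g(a) * g(b)) + g(d)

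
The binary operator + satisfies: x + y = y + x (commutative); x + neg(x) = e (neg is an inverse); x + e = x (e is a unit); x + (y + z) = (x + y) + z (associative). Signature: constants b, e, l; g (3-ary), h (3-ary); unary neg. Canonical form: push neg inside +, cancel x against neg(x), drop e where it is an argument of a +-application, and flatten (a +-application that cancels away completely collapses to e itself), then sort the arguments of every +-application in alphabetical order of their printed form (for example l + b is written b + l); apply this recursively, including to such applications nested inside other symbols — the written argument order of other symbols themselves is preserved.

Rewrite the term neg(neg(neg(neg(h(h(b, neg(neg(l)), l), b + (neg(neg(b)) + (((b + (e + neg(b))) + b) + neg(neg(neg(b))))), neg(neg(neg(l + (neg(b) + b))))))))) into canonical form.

Push neg inside:  distribute neg over + and collapse double neg
Collect terms:  h(h(b, l, l), b + b, neg(l))

Answer: h(h(b, l, l), b + b, neg(l))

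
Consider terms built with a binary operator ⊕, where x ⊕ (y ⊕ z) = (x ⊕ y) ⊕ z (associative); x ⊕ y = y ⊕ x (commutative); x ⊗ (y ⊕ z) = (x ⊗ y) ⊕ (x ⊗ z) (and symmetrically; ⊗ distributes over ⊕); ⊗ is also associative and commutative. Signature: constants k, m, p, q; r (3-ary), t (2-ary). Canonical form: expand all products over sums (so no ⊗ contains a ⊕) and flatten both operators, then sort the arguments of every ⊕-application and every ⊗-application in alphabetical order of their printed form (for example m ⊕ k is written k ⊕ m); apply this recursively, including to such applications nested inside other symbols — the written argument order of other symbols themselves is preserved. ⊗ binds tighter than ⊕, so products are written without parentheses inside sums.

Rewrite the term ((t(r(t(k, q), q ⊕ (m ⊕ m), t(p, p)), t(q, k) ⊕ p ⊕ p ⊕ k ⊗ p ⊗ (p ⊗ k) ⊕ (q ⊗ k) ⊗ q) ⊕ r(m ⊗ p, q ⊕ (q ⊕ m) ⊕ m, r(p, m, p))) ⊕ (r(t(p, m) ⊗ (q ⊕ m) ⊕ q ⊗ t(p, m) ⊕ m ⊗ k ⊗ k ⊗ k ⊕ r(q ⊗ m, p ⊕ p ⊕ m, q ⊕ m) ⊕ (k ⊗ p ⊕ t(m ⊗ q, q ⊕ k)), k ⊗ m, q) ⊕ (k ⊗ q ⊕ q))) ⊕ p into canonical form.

Distribute:  t(r(t(k, q), m ⊕ m ⊕ q, t(p, p)), k ⊗ k ⊗ p ⊗ p ⊕ k ⊗ q ⊗ q ⊕ p ⊕ p ⊕ t(q, k)) ⊕ r(m ⊗ p, m ⊕ m ⊕ q ⊕ q, r(p, m, p)) ⊕ r(k ⊗ k ⊗ k ⊗ m ⊕ k ⊗ p ⊕ m ⊗ t(p, m) ⊕ q ⊗ t(p, m) ⊕ q ⊗ t(p, m) ⊕ r(m ⊗ q, m ⊕ p ⊕ p, m ⊕ q) ⊕ t(m ⊗ q, k ⊕ q), k ⊗ m, q) ⊕ k ⊗ q ⊕ q ⊕ p
Sort arguments:  k ⊗ q ⊕ p ⊕ q ⊕ r(k ⊗ k ⊗ k ⊗ m ⊕ k ⊗ p ⊕ m ⊗ t(p, m) ⊕ q ⊗ t(p, m) ⊕ q ⊗ t(p, m) ⊕ r(m ⊗ q, m ⊕ p ⊕ p, m ⊕ q) ⊕ t(m ⊗ q, k ⊕ q), k ⊗ m, q) ⊕ r(m ⊗ p, m ⊕ m ⊕ q ⊕ q, r(p, m, p)) ⊕ t(r(t(k, q), m ⊕ m ⊕ q, t(p, p)), k ⊗ k ⊗ p ⊗ p ⊕ k ⊗ q ⊗ q ⊕ p ⊕ p ⊕ t(q, k))

Answer: k ⊗ q ⊕ p ⊕ q ⊕ r(k ⊗ k ⊗ k ⊗ m ⊕ k ⊗ p ⊕ m ⊗ t(p, m) ⊕ q ⊗ t(p, m) ⊕ q ⊗ t(p, m) ⊕ r(m ⊗ q, m ⊕ p ⊕ p, m ⊕ q) ⊕ t(m ⊗ q, k ⊕ q), k ⊗ m, q) ⊕ r(m ⊗ p, m ⊕ m ⊕ q ⊕ q, r(p, m, p)) ⊕ t(r(t(k, q), m ⊕ m ⊕ q, t(p, p)), k ⊗ k ⊗ p ⊗ p ⊕ k ⊗ q ⊗ q ⊕ p ⊕ p ⊕ t(q, k))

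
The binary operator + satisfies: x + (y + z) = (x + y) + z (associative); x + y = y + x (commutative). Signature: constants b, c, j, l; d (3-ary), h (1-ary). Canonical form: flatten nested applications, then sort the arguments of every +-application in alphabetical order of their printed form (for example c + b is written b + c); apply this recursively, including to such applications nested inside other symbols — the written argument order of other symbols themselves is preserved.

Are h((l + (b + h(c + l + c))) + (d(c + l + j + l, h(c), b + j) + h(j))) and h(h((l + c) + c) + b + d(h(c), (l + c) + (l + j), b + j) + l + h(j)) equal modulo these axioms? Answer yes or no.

Answer: no — h(b + d(c + j + l + l, h(c), b + j) + h(c + c + l) + h(j) + l) vs h(b + d(h(c), c + j + l + l, b + j) + h(c + c + l) + h(j) + l)

Derivation:
Left:  h((l + (b + h(c + l + c))) + (d(c + l + j + l, h(c), b + j) + h(j)))
  Descend into:  (l + (b + h(c + l + c))) + (d(c + l + j + l, h(c), b + j) + h(j))
  Un-nest:  l + b + h(c + l + c) + d(c + l + j + l, h(c), b + j) + h(j)
  Simplify inside:  h(c + l + c)  →  h(c + c + l)
  Canonicalize subterm:  d(c + l + j + l, h(c), b + j)  →  d(c + j + l + l, h(c), b + j)
  Order the arguments:  b + d(c + j + l + l, h(c), b + j) + h(c + c + l) + h(j) + l
  Put back:  h(b + d(c + j + l + l, h(c), b + j) + h(c + c + l) + h(j) + l)
Right:  h(h((l + c) + c) + b + d(h(c), (l + c) + (l + j), b + j) + l + h(j))
  Descend into:  h((l + c) + c) + b + d(h(c), (l + c) + (l + j), b + j) + l + h(j)
  Inside:  h((l + c) + c)  →  h(c + c + l)
  Simplify inside:  d(h(c), (l + c) + (l + j), b + j)  →  d(h(c), c + j + l + l, b + j)
  Sort arguments:  b + d(h(c), c + j + l + l, b + j) + h(c + c + l) + h(j) + l
  Reassemble:  h(b + d(h(c), c + j + l + l, b + j) + h(c + c + l) + h(j) + l)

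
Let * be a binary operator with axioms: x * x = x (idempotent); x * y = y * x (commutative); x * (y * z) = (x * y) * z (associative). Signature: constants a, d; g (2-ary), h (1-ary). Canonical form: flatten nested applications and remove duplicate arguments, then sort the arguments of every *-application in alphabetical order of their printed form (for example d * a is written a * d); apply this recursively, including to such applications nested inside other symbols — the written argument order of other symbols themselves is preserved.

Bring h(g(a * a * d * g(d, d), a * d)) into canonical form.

Focus inside:  a * a * d * g(d, d)
Idempotence:  drop duplicate a
Sort:  a * d * g(d, d)
Put back:  h(g(a * d * g(d, d), a * d))

Answer: h(g(a * d * g(d, d), a * d))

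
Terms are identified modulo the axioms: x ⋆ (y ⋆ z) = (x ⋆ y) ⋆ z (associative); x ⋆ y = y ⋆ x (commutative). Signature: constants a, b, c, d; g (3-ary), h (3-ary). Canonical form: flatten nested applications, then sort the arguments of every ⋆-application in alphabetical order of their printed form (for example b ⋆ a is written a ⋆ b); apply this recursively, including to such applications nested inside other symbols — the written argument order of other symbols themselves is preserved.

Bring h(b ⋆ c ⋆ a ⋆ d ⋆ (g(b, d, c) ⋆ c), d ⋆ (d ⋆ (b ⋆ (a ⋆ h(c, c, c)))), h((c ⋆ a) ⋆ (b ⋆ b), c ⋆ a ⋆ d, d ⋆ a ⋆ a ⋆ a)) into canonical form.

Work inside:  d ⋆ (d ⋆ (b ⋆ (a ⋆ h(c, c, c))))
Flatten:  d ⋆ d ⋆ b ⋆ a ⋆ h(c, c, c)
Sort:  a ⋆ b ⋆ d ⋆ d ⋆ h(c, c, c)
Put back:  h(a ⋆ b ⋆ c ⋆ c ⋆ d ⋆ g(b, d, c), a ⋆ b ⋆ d ⋆ d ⋆ h(c, c, c), h(a ⋆ b ⋆ b ⋆ c, a ⋆ c ⋆ d, a ⋆ a ⋆ a ⋆ d))

Answer: h(a ⋆ b ⋆ c ⋆ c ⋆ d ⋆ g(b, d, c), a ⋆ b ⋆ d ⋆ d ⋆ h(c, c, c), h(a ⋆ b ⋆ b ⋆ c, a ⋆ c ⋆ d, a ⋆ a ⋆ a ⋆ d))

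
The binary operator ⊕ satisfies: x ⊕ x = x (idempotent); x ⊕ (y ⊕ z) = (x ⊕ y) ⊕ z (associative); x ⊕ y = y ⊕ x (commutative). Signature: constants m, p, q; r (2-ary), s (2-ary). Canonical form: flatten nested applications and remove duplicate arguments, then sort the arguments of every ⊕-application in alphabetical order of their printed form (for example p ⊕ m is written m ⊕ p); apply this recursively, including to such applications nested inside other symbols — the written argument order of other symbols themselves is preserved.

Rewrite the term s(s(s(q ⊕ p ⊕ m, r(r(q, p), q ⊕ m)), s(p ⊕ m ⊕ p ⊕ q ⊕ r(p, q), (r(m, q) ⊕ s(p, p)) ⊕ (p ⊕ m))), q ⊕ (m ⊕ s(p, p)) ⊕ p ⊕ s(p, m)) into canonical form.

Focus inside:  q ⊕ (m ⊕ s(p, p)) ⊕ p ⊕ s(p, m)
Merge nested applications:  q ⊕ m ⊕ s(p, p) ⊕ p ⊕ s(p, m)
Order the arguments:  m ⊕ p ⊕ q ⊕ s(p, m) ⊕ s(p, p)
Put back:  s(s(s(m ⊕ p ⊕ q, r(r(q, p), m ⊕ q)), s(m ⊕ p ⊕ q ⊕ r(p, q), m ⊕ p ⊕ r(m, q) ⊕ s(p, p))), m ⊕ p ⊕ q ⊕ s(p, m) ⊕ s(p, p))

Answer: s(s(s(m ⊕ p ⊕ q, r(r(q, p), m ⊕ q)), s(m ⊕ p ⊕ q ⊕ r(p, q), m ⊕ p ⊕ r(m, q) ⊕ s(p, p))), m ⊕ p ⊕ q ⊕ s(p, m) ⊕ s(p, p))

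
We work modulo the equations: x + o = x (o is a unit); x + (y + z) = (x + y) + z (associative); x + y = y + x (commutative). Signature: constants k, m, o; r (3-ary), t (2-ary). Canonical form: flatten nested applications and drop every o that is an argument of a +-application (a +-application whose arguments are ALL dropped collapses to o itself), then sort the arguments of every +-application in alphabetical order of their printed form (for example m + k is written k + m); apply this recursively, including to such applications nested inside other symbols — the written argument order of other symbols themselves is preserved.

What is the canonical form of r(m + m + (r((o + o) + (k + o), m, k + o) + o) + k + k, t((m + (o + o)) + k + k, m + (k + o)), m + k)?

Answer: r(k + k + m + m + r(k, m, k), t(k + k + m, k + m), k + m)

Derivation:
Focus inside:  m + m + (r((o + o) + (k + o), m, k + o) + o) + k + k
Flatten:  m + m + r((o + o) + (k + o), m, k + o) + o + k + k
Canonicalize subterm:  r((o + o) + (k + o), m, k + o)  →  r(k, m, k)
Drop the unit:  drop o
Sort:  k + k + m + m + r(k, m, k)
Reassemble:  r(k + k + m + m + r(k, m, k), t(k + k + m, k + m), k + m)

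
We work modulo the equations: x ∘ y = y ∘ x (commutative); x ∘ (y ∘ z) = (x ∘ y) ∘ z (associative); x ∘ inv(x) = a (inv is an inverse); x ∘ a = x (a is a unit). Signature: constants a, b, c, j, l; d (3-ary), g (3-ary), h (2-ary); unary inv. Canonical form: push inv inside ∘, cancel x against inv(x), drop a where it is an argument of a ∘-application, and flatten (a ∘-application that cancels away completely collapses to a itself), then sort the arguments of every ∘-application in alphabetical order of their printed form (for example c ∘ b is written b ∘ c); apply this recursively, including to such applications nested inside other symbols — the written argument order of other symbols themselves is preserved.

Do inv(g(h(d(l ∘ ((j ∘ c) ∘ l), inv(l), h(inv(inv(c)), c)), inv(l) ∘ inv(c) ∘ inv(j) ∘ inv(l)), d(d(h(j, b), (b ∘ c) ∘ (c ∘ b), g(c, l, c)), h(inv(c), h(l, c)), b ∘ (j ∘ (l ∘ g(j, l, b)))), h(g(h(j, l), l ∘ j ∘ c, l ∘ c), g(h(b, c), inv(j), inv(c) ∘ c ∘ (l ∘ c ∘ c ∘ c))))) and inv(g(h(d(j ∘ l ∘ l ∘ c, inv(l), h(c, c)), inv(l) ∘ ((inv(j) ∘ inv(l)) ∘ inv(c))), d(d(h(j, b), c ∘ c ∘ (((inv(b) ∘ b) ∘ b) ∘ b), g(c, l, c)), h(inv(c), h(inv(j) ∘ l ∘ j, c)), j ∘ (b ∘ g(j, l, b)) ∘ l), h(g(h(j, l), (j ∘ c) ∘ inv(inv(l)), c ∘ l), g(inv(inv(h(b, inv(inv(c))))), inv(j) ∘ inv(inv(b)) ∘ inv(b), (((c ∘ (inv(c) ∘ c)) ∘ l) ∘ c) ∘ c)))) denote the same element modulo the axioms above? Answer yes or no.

Answer: yes — both canonical forms are inv(g(h(d(c ∘ j ∘ l ∘ l, inv(l), h(c, c)), inv(c) ∘ inv(j) ∘ inv(l) ∘ inv(l)), d(d(h(j, b), b ∘ b ∘ c ∘ c, g(c, l, c)), h(inv(c), h(l, c)), b ∘ g(j, l, b) ∘ j ∘ l), h(g(h(j, l), c ∘ j ∘ l, c ∘ l), g(h(b, c), inv(j), c ∘ c ∘ c ∘ l))))

Derivation:
Left:  inv(g(h(d(l ∘ ((j ∘ c) ∘ l), inv(l), h(inv(inv(c)), c)), inv(l) ∘ inv(c) ∘ inv(j) ∘ inv(l)), d(d(h(j, b), (b ∘ c) ∘ (c ∘ b), g(c, l, c)), h(inv(c), h(l, c)), b ∘ (j ∘ (l ∘ g(j, l, b)))), h(g(h(j, l), l ∘ j ∘ c, l ∘ c), g(h(b, c), inv(j), inv(c) ∘ c ∘ (l ∘ c ∘ c ∘ c)))))
  Push inv inside:  distribute inv over ∘ and collapse double inv
  Collect terms:  inv(g(h(d(c ∘ j ∘ l ∘ l, inv(l), h(c, c)), inv(c) ∘ inv(j) ∘ inv(l) ∘ inv(l)), d(d(h(j, b), b ∘ b ∘ c ∘ c, g(c, l, c)), h(inv(c), h(l, c)), b ∘ g(j, l, b) ∘ j ∘ l), h(g(h(j, l), c ∘ j ∘ l, c ∘ l), g(h(b, c), inv(j), c ∘ c ∘ c ∘ l))))
Right:  inv(g(h(d(j ∘ l ∘ l ∘ c, inv(l), h(c, c)), inv(l) ∘ ((inv(j) ∘ inv(l)) ∘ inv(c))), d(d(h(j, b), c ∘ c ∘ (((inv(b) ∘ b) ∘ b) ∘ b), g(c, l, c)), h(inv(c), h(inv(j) ∘ l ∘ j, c)), j ∘ (b ∘ g(j, l, b)) ∘ l), h(g(h(j, l), (j ∘ c) ∘ inv(inv(l)), c ∘ l), g(inv(inv(h(b, inv(inv(c))))), inv(j) ∘ inv(inv(b)) ∘ inv(b), (((c ∘ (inv(c) ∘ c)) ∘ l) ∘ c) ∘ c))))
  Push inv inside:  distribute inv over ∘ and collapse double inv
  Collect terms:  inv(g(h(d(c ∘ j ∘ l ∘ l, inv(l), h(c, c)), inv(c) ∘ inv(j) ∘ inv(l) ∘ inv(l)), d(d(h(j, b), b ∘ b ∘ c ∘ c, g(c, l, c)), h(inv(c), h(l, c)), b ∘ g(j, l, b) ∘ j ∘ l), h(g(h(j, l), c ∘ j ∘ l, c ∘ l), g(h(b, c), inv(j), c ∘ c ∘ c ∘ l))))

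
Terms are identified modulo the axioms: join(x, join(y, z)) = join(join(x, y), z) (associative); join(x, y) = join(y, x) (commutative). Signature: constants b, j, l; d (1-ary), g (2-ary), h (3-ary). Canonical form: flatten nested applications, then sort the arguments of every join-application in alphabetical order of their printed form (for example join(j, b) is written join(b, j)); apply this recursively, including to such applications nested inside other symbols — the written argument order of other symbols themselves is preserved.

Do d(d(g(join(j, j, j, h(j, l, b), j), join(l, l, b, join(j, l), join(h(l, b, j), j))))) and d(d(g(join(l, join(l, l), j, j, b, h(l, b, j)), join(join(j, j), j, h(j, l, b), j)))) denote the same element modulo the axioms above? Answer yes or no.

Answer: no — d(d(g(join(h(j, l, b), j, j, j, j), join(b, h(l, b, j), j, j, l, l, l)))) vs d(d(g(join(b, h(l, b, j), j, j, l, l, l), join(h(j, l, b), j, j, j, j))))

Derivation:
Left:  d(d(g(join(j, j, j, h(j, l, b), j), join(l, l, b, join(j, l), join(h(l, b, j), j)))))
  Descend into:  join(l, l, b, join(j, l), join(h(l, b, j), j))
  Flatten:  join(l, l, b, j, l, h(l, b, j), j)
  Order the arguments:  join(b, h(l, b, j), j, j, l, l, l)
  Put back:  d(d(g(join(h(j, l, b), j, j, j, j), join(b, h(l, b, j), j, j, l, l, l))))
Right:  d(d(g(join(l, join(l, l), j, j, b, h(l, b, j)), join(join(j, j), j, h(j, l, b), j))))
  Focus inside:  join(l, join(l, l), j, j, b, h(l, b, j))
  Flatten:  join(l, l, l, j, j, b, h(l, b, j))
  Sort:  join(b, h(l, b, j), j, j, l, l, l)
  Put back:  d(d(g(join(b, h(l, b, j), j, j, l, l, l), join(h(j, l, b), j, j, j, j))))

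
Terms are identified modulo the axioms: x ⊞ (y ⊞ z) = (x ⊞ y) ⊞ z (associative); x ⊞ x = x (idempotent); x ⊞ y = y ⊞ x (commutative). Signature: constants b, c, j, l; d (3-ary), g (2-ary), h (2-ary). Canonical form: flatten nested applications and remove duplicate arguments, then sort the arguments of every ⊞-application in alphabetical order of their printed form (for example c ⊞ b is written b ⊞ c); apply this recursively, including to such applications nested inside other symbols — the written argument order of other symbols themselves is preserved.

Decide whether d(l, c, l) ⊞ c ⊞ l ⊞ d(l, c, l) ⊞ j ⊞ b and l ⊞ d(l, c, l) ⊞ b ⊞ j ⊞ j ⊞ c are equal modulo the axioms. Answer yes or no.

Answer: yes — both canonical forms are b ⊞ c ⊞ d(l, c, l) ⊞ j ⊞ l

Derivation:
Left:  d(l, c, l) ⊞ c ⊞ l ⊞ d(l, c, l) ⊞ j ⊞ b
  Deduplicate:  drop duplicate d(l, c, l)
  Sort arguments:  b ⊞ c ⊞ d(l, c, l) ⊞ j ⊞ l
Right:  l ⊞ d(l, c, l) ⊞ b ⊞ j ⊞ j ⊞ c
  Idempotence:  drop duplicate j
  Sort arguments:  b ⊞ c ⊞ d(l, c, l) ⊞ j ⊞ l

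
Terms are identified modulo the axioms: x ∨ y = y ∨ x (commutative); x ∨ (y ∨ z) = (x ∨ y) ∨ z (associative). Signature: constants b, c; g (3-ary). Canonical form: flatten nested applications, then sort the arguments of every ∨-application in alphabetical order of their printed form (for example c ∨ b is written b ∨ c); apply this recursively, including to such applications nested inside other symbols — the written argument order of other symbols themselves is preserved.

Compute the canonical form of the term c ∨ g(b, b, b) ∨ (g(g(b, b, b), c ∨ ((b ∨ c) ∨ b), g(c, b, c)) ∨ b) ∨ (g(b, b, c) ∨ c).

Merge nested applications:  c ∨ g(b, b, b) ∨ g(g(b, b, b), c ∨ ((b ∨ c) ∨ b), g(c, b, c)) ∨ b ∨ g(b, b, c) ∨ c
Simplify inside:  g(g(b, b, b), c ∨ ((b ∨ c) ∨ b), g(c, b, c))  →  g(g(b, b, b), b ∨ b ∨ c ∨ c, g(c, b, c))
Order the arguments:  b ∨ c ∨ c ∨ g(b, b, b) ∨ g(b, b, c) ∨ g(g(b, b, b), b ∨ b ∨ c ∨ c, g(c, b, c))

Answer: b ∨ c ∨ c ∨ g(b, b, b) ∨ g(b, b, c) ∨ g(g(b, b, b), b ∨ b ∨ c ∨ c, g(c, b, c))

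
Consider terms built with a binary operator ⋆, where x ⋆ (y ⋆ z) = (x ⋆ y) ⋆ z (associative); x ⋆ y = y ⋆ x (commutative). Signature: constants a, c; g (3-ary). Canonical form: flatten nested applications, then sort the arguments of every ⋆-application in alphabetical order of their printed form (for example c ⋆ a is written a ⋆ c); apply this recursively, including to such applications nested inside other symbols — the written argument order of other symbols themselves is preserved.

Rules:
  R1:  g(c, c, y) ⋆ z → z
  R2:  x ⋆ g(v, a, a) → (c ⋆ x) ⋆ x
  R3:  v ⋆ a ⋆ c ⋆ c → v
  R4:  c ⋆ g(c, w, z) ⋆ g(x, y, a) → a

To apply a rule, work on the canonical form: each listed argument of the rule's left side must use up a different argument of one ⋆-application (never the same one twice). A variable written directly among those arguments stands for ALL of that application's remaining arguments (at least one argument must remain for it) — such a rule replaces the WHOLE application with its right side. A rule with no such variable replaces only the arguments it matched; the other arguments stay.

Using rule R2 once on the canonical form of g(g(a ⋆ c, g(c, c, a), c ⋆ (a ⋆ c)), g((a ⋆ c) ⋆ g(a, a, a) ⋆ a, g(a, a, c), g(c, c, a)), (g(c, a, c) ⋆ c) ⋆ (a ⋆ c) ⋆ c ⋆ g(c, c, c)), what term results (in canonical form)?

Canonical form:  g(g(a ⋆ c, g(c, c, a), a ⋆ c ⋆ c), g(a ⋆ a ⋆ c ⋆ g(a, a, a), g(a, a, c), g(c, c, a)), a ⋆ c ⋆ c ⋆ c ⋆ g(c, a, c) ⋆ g(c, c, c))
Match R2:  consume g(a, a, a);  v := a, x := a ⋆ a ⋆ c
The extension variable absorbs all remaining arguments, so the whole application is rewritten.
New term:  g(g(a ⋆ c, g(c, c, a), a ⋆ c ⋆ c), g(a ⋆ a ⋆ a ⋆ a ⋆ c ⋆ c ⋆ c, g(a, a, c), g(c, c, a)), a ⋆ c ⋆ c ⋆ c ⋆ g(c, a, c) ⋆ g(c, c, c))

Answer: g(g(a ⋆ c, g(c, c, a), a ⋆ c ⋆ c), g(a ⋆ a ⋆ a ⋆ a ⋆ c ⋆ c ⋆ c, g(a, a, c), g(c, c, a)), a ⋆ c ⋆ c ⋆ c ⋆ g(c, a, c) ⋆ g(c, c, c))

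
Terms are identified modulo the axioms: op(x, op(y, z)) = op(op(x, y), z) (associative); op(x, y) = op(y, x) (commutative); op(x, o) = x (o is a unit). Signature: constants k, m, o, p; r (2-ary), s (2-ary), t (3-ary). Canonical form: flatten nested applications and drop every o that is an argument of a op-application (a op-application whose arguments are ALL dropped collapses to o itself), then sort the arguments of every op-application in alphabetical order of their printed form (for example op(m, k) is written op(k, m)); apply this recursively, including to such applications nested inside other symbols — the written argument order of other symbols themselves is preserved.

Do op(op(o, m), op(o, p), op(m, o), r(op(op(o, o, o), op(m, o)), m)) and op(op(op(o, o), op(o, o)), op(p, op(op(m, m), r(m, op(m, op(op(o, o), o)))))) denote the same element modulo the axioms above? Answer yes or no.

Answer: yes — both canonical forms are op(m, m, p, r(m, m))

Derivation:
Left:  op(op(o, m), op(o, p), op(m, o), r(op(op(o, o, o), op(m, o)), m))
  Merge nested applications:  op(o, m, o, p, m, o, r(op(op(o, o, o), op(m, o)), m))
  Simplify inside:  r(op(op(o, o, o), op(m, o)), m)  →  r(m, m)
  Units out:  drop o (×3)
  Sort:  op(m, m, p, r(m, m))
Right:  op(op(op(o, o), op(o, o)), op(p, op(op(m, m), r(m, op(m, op(op(o, o), o))))))
  Flatten:  op(o, o, o, o, p, m, m, r(m, op(m, op(op(o, o), o))))
  Inside:  r(m, op(m, op(op(o, o), o)))  →  r(m, m)
  Drop the unit:  drop o (×4)
  Sort arguments:  op(m, m, p, r(m, m))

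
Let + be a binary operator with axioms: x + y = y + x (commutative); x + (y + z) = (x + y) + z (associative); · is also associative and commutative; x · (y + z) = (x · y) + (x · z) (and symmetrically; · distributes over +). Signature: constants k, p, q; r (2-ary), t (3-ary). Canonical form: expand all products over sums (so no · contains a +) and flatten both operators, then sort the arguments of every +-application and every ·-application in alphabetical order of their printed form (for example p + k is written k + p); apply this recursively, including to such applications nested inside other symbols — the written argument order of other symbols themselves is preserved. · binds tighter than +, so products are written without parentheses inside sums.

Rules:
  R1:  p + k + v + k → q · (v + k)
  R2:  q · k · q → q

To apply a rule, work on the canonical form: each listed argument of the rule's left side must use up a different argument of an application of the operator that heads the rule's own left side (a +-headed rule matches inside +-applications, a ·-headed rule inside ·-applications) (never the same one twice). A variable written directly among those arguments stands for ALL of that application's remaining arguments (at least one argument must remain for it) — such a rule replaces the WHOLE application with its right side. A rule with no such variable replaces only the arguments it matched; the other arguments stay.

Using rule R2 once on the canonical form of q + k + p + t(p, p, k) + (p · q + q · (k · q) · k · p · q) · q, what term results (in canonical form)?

Answer: k + k · p · q · q · q + p + p · q · q + q + t(p, p, k)

Derivation:
Canonical form:  k + k · k · p · q · q · q · q + p + p · q · q + q + t(p, p, k)
R2 matches:  uses k, q, q
New term:  k + k · p · q · q · q + p + p · q · q + q + t(p, p, k)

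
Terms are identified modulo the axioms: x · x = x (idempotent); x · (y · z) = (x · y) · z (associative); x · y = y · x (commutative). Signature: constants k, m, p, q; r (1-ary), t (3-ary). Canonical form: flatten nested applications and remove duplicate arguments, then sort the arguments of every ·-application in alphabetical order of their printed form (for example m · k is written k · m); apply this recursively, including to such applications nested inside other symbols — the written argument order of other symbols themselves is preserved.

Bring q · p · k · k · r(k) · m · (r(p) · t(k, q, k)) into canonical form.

Answer: k · m · p · q · r(k) · r(p) · t(k, q, k)

Derivation:
Merge nested applications:  q · p · k · k · r(k) · m · r(p) · t(k, q, k)
Idempotence:  drop duplicate k
Sort arguments:  k · m · p · q · r(k) · r(p) · t(k, q, k)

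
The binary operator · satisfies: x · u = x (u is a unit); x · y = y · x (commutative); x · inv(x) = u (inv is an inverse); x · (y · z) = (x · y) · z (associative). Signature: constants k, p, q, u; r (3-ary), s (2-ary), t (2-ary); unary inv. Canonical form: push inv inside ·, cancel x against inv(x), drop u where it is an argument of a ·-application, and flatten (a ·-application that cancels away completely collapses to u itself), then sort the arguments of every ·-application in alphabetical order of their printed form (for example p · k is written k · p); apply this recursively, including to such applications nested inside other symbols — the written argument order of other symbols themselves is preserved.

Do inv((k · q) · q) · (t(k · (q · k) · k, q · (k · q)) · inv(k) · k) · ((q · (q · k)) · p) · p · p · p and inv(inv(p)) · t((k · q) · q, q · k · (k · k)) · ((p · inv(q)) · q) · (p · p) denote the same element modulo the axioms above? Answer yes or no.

Answer: no — p · p · p · p · t(k · k · k · q, k · q · q) vs p · p · p · p · t(k · q · q, k · k · k · q)

Derivation:
Left:  inv((k · q) · q) · (t(k · (q · k) · k, q · (k · q)) · inv(k) · k) · ((q · (q · k)) · p) · p · p · p
  Push inv inside:  distribute inv over · and collapse double inv
  Cancel:  k cancels; q cancels
  Combine occurrences:  t(k · k · k · q, k · q · q) · p · p · p · p
  Order the arguments:  p · p · p · p · t(k · k · k · q, k · q · q)
Right:  inv(inv(p)) · t((k · q) · q, q · k · (k · k)) · ((p · inv(q)) · q) · (p · p)
  Push inv inside:  distribute inv over · and collapse double inv
  Inverses cancel:  q cancels
  Collect terms:  p · p · p · p · t(k · q · q, k · k · k · q)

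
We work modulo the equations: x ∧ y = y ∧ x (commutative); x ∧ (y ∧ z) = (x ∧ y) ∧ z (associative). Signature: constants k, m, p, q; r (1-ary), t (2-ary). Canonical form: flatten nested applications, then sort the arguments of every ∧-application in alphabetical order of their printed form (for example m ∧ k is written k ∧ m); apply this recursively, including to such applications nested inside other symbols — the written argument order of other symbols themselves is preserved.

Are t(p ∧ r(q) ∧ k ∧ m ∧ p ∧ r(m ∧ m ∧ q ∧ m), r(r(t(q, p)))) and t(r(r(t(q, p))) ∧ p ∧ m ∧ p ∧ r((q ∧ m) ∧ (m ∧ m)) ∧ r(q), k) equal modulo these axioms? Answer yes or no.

Answer: no — t(k ∧ m ∧ p ∧ p ∧ r(m ∧ m ∧ m ∧ q) ∧ r(q), r(r(t(q, p)))) vs t(m ∧ p ∧ p ∧ r(m ∧ m ∧ m ∧ q) ∧ r(q) ∧ r(r(t(q, p))), k)

Derivation:
Left:  t(p ∧ r(q) ∧ k ∧ m ∧ p ∧ r(m ∧ m ∧ q ∧ m), r(r(t(q, p))))
  Focus inside:  p ∧ r(q) ∧ k ∧ m ∧ p ∧ r(m ∧ m ∧ q ∧ m)
  Inside:  r(m ∧ m ∧ q ∧ m)  →  r(m ∧ m ∧ m ∧ q)
  Order the arguments:  k ∧ m ∧ p ∧ p ∧ r(m ∧ m ∧ m ∧ q) ∧ r(q)
  Put back:  t(k ∧ m ∧ p ∧ p ∧ r(m ∧ m ∧ m ∧ q) ∧ r(q), r(r(t(q, p))))
Right:  t(r(r(t(q, p))) ∧ p ∧ m ∧ p ∧ r((q ∧ m) ∧ (m ∧ m)) ∧ r(q), k)
  Descend into:  r(r(t(q, p))) ∧ p ∧ m ∧ p ∧ r((q ∧ m) ∧ (m ∧ m)) ∧ r(q)
  Simplify inside:  r((q ∧ m) ∧ (m ∧ m))  →  r(m ∧ m ∧ m ∧ q)
  Sort:  m ∧ p ∧ p ∧ r(m ∧ m ∧ m ∧ q) ∧ r(q) ∧ r(r(t(q, p)))
  Put back:  t(m ∧ p ∧ p ∧ r(m ∧ m ∧ m ∧ q) ∧ r(q) ∧ r(r(t(q, p))), k)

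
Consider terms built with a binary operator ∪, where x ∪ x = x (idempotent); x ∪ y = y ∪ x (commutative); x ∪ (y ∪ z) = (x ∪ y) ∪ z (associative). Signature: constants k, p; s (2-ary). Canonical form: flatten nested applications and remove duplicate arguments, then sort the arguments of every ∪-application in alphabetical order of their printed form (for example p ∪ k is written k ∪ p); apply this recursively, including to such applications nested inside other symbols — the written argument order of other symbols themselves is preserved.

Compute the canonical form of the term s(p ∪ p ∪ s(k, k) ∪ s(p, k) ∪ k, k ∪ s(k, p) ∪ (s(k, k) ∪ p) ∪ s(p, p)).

Descend into:  k ∪ s(k, p) ∪ (s(k, k) ∪ p) ∪ s(p, p)
Flatten:  k ∪ s(k, p) ∪ s(k, k) ∪ p ∪ s(p, p)
Sort arguments:  k ∪ p ∪ s(k, k) ∪ s(k, p) ∪ s(p, p)
Reassemble:  s(k ∪ p ∪ s(k, k) ∪ s(p, k), k ∪ p ∪ s(k, k) ∪ s(k, p) ∪ s(p, p))

Answer: s(k ∪ p ∪ s(k, k) ∪ s(p, k), k ∪ p ∪ s(k, k) ∪ s(k, p) ∪ s(p, p))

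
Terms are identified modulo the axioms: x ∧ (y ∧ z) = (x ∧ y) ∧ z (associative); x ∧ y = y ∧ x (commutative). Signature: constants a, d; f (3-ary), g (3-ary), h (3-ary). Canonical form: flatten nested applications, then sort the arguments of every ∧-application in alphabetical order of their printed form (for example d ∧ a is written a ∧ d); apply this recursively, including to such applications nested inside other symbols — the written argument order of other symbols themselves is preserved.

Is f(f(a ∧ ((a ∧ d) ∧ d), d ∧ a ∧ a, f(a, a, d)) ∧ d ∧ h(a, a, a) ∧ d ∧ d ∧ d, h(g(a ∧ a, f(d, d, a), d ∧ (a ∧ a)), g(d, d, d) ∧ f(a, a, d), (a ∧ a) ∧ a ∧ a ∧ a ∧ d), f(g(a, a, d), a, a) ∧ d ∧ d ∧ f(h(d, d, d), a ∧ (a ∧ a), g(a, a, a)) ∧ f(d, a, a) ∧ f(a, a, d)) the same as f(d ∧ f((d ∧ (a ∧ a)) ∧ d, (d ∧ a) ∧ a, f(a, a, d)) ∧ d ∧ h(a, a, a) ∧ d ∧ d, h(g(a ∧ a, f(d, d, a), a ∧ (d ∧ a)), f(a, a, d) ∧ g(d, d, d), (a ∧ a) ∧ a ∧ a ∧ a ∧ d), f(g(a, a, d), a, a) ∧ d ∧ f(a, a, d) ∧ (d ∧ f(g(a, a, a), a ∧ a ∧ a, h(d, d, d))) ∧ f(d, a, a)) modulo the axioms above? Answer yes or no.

Left:  f(f(a ∧ ((a ∧ d) ∧ d), d ∧ a ∧ a, f(a, a, d)) ∧ d ∧ h(a, a, a) ∧ d ∧ d ∧ d, h(g(a ∧ a, f(d, d, a), d ∧ (a ∧ a)), g(d, d, d) ∧ f(a, a, d), (a ∧ a) ∧ a ∧ a ∧ a ∧ d), f(g(a, a, d), a, a) ∧ d ∧ d ∧ f(h(d, d, d), a ∧ (a ∧ a), g(a, a, a)) ∧ f(d, a, a) ∧ f(a, a, d))
  Descend into:  f(g(a, a, d), a, a) ∧ d ∧ d ∧ f(h(d, d, d), a ∧ (a ∧ a), g(a, a, a)) ∧ f(d, a, a) ∧ f(a, a, d)
  Canonicalize subterm:  f(h(d, d, d), a ∧ (a ∧ a), g(a, a, a))  →  f(h(d, d, d), a ∧ a ∧ a, g(a, a, a))
  Sort arguments:  d ∧ d ∧ f(a, a, d) ∧ f(d, a, a) ∧ f(g(a, a, d), a, a) ∧ f(h(d, d, d), a ∧ a ∧ a, g(a, a, a))
  Put back:  f(d ∧ d ∧ d ∧ d ∧ f(a ∧ a ∧ d ∧ d, a ∧ a ∧ d, f(a, a, d)) ∧ h(a, a, a), h(g(a ∧ a, f(d, d, a), a ∧ a ∧ d), f(a, a, d) ∧ g(d, d, d), a ∧ a ∧ a ∧ a ∧ a ∧ d), d ∧ d ∧ f(a, a, d) ∧ f(d, a, a) ∧ f(g(a, a, d), a, a) ∧ f(h(d, d, d), a ∧ a ∧ a, g(a, a, a)))
Right:  f(d ∧ f((d ∧ (a ∧ a)) ∧ d, (d ∧ a) ∧ a, f(a, a, d)) ∧ d ∧ h(a, a, a) ∧ d ∧ d, h(g(a ∧ a, f(d, d, a), a ∧ (d ∧ a)), f(a, a, d) ∧ g(d, d, d), (a ∧ a) ∧ a ∧ a ∧ a ∧ d), f(g(a, a, d), a, a) ∧ d ∧ f(a, a, d) ∧ (d ∧ f(g(a, a, a), a ∧ a ∧ a, h(d, d, d))) ∧ f(d, a, a))
  Focus inside:  f(g(a, a, d), a, a) ∧ d ∧ f(a, a, d) ∧ (d ∧ f(g(a, a, a), a ∧ a ∧ a, h(d, d, d))) ∧ f(d, a, a)
  Un-nest:  f(g(a, a, d), a, a) ∧ d ∧ f(a, a, d) ∧ d ∧ f(g(a, a, a), a ∧ a ∧ a, h(d, d, d)) ∧ f(d, a, a)
  Sort:  d ∧ d ∧ f(a, a, d) ∧ f(d, a, a) ∧ f(g(a, a, a), a ∧ a ∧ a, h(d, d, d)) ∧ f(g(a, a, d), a, a)
  Rebuild:  f(d ∧ d ∧ d ∧ d ∧ f(a ∧ a ∧ d ∧ d, a ∧ a ∧ d, f(a, a, d)) ∧ h(a, a, a), h(g(a ∧ a, f(d, d, a), a ∧ a ∧ d), f(a, a, d) ∧ g(d, d, d), a ∧ a ∧ a ∧ a ∧ a ∧ d), d ∧ d ∧ f(a, a, d) ∧ f(d, a, a) ∧ f(g(a, a, a), a ∧ a ∧ a, h(d, d, d)) ∧ f(g(a, a, d), a, a))

Answer: no — f(d ∧ d ∧ d ∧ d ∧ f(a ∧ a ∧ d ∧ d, a ∧ a ∧ d, f(a, a, d)) ∧ h(a, a, a), h(g(a ∧ a, f(d, d, a), a ∧ a ∧ d), f(a, a, d) ∧ g(d, d, d), a ∧ a ∧ a ∧ a ∧ a ∧ d), d ∧ d ∧ f(a, a, d) ∧ f(d, a, a) ∧ f(g(a, a, d), a, a) ∧ f(h(d, d, d), a ∧ a ∧ a, g(a, a, a))) vs f(d ∧ d ∧ d ∧ d ∧ f(a ∧ a ∧ d ∧ d, a ∧ a ∧ d, f(a, a, d)) ∧ h(a, a, a), h(g(a ∧ a, f(d, d, a), a ∧ a ∧ d), f(a, a, d) ∧ g(d, d, d), a ∧ a ∧ a ∧ a ∧ a ∧ d), d ∧ d ∧ f(a, a, d) ∧ f(d, a, a) ∧ f(g(a, a, a), a ∧ a ∧ a, h(d, d, d)) ∧ f(g(a, a, d), a, a))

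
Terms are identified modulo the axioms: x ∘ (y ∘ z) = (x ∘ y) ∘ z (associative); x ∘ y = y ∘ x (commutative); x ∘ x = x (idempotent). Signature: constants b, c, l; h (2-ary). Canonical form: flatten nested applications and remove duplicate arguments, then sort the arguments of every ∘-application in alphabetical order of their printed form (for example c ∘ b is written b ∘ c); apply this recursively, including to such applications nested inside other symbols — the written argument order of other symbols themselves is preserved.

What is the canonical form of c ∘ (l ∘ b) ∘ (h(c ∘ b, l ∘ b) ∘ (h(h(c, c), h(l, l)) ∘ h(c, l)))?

Answer: b ∘ c ∘ h(b ∘ c, b ∘ l) ∘ h(c, l) ∘ h(h(c, c), h(l, l)) ∘ l

Derivation:
Merge nested applications:  c ∘ l ∘ b ∘ h(c ∘ b, l ∘ b) ∘ h(h(c, c), h(l, l)) ∘ h(c, l)
Canonicalize subterm:  h(c ∘ b, l ∘ b)  →  h(b ∘ c, b ∘ l)
Sort:  b ∘ c ∘ h(b ∘ c, b ∘ l) ∘ h(c, l) ∘ h(h(c, c), h(l, l)) ∘ l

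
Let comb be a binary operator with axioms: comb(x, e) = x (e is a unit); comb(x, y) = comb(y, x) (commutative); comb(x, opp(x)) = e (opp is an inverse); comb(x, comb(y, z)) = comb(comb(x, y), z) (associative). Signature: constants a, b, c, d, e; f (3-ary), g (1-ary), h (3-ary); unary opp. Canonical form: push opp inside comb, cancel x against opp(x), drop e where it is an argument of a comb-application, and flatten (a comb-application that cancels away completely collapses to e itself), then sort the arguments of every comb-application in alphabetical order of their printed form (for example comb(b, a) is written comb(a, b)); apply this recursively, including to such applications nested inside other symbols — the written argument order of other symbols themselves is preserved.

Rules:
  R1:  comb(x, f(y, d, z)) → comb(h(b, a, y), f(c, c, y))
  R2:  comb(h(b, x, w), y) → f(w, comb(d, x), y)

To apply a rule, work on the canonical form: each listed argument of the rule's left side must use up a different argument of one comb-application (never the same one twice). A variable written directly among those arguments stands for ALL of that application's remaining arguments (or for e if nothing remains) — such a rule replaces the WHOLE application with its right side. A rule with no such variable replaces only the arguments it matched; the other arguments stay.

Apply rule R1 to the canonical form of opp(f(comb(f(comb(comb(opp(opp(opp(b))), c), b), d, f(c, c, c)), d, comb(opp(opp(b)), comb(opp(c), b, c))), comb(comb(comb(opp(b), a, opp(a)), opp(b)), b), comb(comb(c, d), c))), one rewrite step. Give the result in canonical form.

Canonical form:  opp(f(comb(b, b, d, f(c, d, f(c, c, c))), opp(b), comb(c, c, d)))
R1 matches:  uses f(c, d, f(c, c, c));  x := comb(b, b, d), y := c, z := f(c, c, c)
The variable takes the whole remainder — replace the entire application.
Giving:  opp(f(comb(f(c, c, c), h(b, a, c)), opp(b), comb(c, c, d)))

Answer: opp(f(comb(f(c, c, c), h(b, a, c)), opp(b), comb(c, c, d)))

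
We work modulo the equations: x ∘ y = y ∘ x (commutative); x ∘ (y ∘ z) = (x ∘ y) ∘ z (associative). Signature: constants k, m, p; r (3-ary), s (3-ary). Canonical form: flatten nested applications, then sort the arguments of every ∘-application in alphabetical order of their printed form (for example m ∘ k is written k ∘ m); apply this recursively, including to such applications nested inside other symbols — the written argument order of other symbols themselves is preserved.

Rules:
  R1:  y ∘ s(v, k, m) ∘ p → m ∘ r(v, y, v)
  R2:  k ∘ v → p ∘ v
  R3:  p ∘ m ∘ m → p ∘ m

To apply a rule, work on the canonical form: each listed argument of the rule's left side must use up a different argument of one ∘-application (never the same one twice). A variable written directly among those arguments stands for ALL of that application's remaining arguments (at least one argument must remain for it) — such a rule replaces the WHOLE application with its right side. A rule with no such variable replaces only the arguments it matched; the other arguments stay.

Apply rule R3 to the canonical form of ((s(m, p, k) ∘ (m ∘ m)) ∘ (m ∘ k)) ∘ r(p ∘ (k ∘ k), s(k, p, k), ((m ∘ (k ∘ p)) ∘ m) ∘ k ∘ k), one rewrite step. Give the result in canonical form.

Canonical form:  k ∘ m ∘ m ∘ m ∘ r(k ∘ k ∘ p, s(k, p, k), k ∘ k ∘ k ∘ m ∘ m ∘ p) ∘ s(m, p, k)
R3 matches:  uses m, m, p
New term:  k ∘ m ∘ m ∘ m ∘ r(k ∘ k ∘ p, s(k, p, k), k ∘ k ∘ k ∘ m ∘ p) ∘ s(m, p, k)

Answer: k ∘ m ∘ m ∘ m ∘ r(k ∘ k ∘ p, s(k, p, k), k ∘ k ∘ k ∘ m ∘ p) ∘ s(m, p, k)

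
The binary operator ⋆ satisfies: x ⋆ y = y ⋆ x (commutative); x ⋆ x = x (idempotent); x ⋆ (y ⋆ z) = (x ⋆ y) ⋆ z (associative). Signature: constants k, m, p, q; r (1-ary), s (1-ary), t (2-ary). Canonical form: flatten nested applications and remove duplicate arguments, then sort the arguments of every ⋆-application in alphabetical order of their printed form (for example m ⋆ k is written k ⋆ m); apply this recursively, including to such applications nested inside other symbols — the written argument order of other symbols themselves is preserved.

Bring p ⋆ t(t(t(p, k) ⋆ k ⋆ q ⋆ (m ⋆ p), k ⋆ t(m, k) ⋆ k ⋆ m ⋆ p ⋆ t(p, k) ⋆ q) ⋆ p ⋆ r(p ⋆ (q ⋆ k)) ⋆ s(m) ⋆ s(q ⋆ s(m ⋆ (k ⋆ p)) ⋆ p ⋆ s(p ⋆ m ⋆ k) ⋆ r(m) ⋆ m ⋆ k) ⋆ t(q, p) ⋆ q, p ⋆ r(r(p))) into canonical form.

Simplify inside:  t(t(t(p, k) ⋆ k ⋆ q ⋆ (m ⋆ p), k ⋆ t(m, k) ⋆ k ⋆ m ⋆ p ⋆ t(p, k) ⋆ q) ⋆ p ⋆ r(p ⋆ (q ⋆ k)) ⋆ s(m) ⋆ s(q ⋆ s(m ⋆ (k ⋆ p)) ⋆ p ⋆ s(p ⋆ m ⋆ k) ⋆ r(m) ⋆ m ⋆ k) ⋆ t(q, p) ⋆ q, p ⋆ r(r(p)))  →  t(p ⋆ q ⋆ r(k ⋆ p ⋆ q) ⋆ s(k ⋆ m ⋆ p ⋆ q ⋆ r(m) ⋆ s(k ⋆ m ⋆ p)) ⋆ s(m) ⋆ t(k ⋆ m ⋆ p ⋆ q ⋆ t(p, k), k ⋆ m ⋆ p ⋆ q ⋆ t(m, k) ⋆ t(p, k)) ⋆ t(q, p), p ⋆ r(r(p)))
Sort:  p ⋆ t(p ⋆ q ⋆ r(k ⋆ p ⋆ q) ⋆ s(k ⋆ m ⋆ p ⋆ q ⋆ r(m) ⋆ s(k ⋆ m ⋆ p)) ⋆ s(m) ⋆ t(k ⋆ m ⋆ p ⋆ q ⋆ t(p, k), k ⋆ m ⋆ p ⋆ q ⋆ t(m, k) ⋆ t(p, k)) ⋆ t(q, p), p ⋆ r(r(p)))

Answer: p ⋆ t(p ⋆ q ⋆ r(k ⋆ p ⋆ q) ⋆ s(k ⋆ m ⋆ p ⋆ q ⋆ r(m) ⋆ s(k ⋆ m ⋆ p)) ⋆ s(m) ⋆ t(k ⋆ m ⋆ p ⋆ q ⋆ t(p, k), k ⋆ m ⋆ p ⋆ q ⋆ t(m, k) ⋆ t(p, k)) ⋆ t(q, p), p ⋆ r(r(p)))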